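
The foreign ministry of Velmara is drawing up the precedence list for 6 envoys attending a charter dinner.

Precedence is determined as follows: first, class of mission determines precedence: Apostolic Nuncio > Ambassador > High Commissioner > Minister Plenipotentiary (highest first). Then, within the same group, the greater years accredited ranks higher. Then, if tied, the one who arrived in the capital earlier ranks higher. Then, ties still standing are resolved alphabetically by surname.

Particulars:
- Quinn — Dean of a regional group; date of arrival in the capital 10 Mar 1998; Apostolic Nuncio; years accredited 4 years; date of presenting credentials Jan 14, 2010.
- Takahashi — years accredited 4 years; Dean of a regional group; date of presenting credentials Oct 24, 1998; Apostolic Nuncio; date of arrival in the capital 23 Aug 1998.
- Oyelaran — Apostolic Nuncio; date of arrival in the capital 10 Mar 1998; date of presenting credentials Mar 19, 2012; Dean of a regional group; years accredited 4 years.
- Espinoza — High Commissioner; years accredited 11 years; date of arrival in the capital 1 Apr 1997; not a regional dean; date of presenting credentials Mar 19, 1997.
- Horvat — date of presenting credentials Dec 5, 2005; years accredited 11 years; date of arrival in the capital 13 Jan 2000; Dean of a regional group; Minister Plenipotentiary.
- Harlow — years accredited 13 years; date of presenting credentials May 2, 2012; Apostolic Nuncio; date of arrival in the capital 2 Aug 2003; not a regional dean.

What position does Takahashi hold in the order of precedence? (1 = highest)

By class of mission: Harlow, Oyelaran, Quinn and Takahashi (Apostolic Nuncio); then Espinoza (High Commissioner); then Horvat (Minister Plenipotentiary).
Among Harlow, Oyelaran, Quinn and Takahashi, by years accredited (higher first): Harlow (13 years) before Oyelaran, Quinn and Takahashi (4 years).
Among Oyelaran, Quinn and Takahashi, by date of arrival in the capital (earlier first): Oyelaran and Quinn (10 Mar 1998) before Takahashi (23 Aug 1998).
Among Oyelaran and Quinn, alphabetically by surname: Oyelaran before Quinn.
Order: Harlow, Oyelaran, Quinn, Takahashi, Espinoza, Horvat. So position 4.

4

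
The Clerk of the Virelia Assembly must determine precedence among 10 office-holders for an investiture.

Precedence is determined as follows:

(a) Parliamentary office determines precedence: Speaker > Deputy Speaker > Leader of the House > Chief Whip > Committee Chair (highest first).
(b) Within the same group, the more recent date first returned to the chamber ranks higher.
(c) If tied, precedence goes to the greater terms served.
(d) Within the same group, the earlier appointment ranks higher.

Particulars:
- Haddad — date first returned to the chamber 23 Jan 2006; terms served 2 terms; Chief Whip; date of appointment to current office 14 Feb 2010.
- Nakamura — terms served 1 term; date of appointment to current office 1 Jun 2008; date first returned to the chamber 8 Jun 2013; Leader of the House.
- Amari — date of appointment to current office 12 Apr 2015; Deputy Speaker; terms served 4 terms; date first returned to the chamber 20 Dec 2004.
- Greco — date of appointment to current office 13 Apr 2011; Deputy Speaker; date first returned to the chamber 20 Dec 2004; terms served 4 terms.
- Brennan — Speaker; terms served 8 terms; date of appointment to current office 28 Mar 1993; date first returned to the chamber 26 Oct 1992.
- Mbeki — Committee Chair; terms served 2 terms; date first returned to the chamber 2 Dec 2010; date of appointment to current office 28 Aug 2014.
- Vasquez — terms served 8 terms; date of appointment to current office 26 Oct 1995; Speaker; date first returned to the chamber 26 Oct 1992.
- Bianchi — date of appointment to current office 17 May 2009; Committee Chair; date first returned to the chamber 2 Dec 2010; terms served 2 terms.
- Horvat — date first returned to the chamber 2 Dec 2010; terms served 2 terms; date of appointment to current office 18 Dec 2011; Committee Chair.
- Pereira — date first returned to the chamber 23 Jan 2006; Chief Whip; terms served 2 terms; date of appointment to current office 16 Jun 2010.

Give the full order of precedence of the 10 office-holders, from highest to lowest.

Brennan, Vasquez, Greco, Amari, Nakamura, Haddad, Pereira, Bianchi, Horvat, Mbeki

By parliamentary office: Brennan and Vasquez (Speaker); then Greco and Amari (Deputy Speaker); then Nakamura (Leader of the House); then Haddad and Pereira (Chief Whip); then Bianchi, Horvat and Mbeki (Committee Chair).
Brennan and Vasquez both have date first returned to the chamber 26 Oct 1992, so the next rule applies.
Brennan and Vasquez both have terms served 8 terms, so the next rule applies.
Among Brennan and Vasquez, by date of appointment to current office (earlier first): Brennan (28 Mar 1993) before Vasquez (26 Oct 1995).
Greco and Amari both have date first returned to the chamber 20 Dec 2004, so the next rule applies.
Greco and Amari both have terms served 4 terms, so the next rule applies.
Among Greco and Amari, by date of appointment to current office (earlier first): Greco (13 Apr 2011) before Amari (12 Apr 2015).
Haddad and Pereira both have date first returned to the chamber 23 Jan 2006, so the next rule applies.
Haddad and Pereira both have terms served 2 terms, so the next rule applies.
Among Haddad and Pereira, by date of appointment to current office (earlier first): Haddad (14 Feb 2010) before Pereira (16 Jun 2010).
Bianchi, Horvat and Mbeki all have date first returned to the chamber 2 Dec 2010, so the next rule applies.
Bianchi, Horvat and Mbeki all have terms served 2 terms, so the next rule applies.
Among Bianchi, Horvat and Mbeki, by date of appointment to current office (earlier first): Bianchi (17 May 2009) before Horvat (18 Dec 2011) before Mbeki (28 Aug 2014).
Full order: Brennan, Vasquez, Greco, Amari, Nakamura, Haddad, Pereira, Bianchi, Horvat, Mbeki.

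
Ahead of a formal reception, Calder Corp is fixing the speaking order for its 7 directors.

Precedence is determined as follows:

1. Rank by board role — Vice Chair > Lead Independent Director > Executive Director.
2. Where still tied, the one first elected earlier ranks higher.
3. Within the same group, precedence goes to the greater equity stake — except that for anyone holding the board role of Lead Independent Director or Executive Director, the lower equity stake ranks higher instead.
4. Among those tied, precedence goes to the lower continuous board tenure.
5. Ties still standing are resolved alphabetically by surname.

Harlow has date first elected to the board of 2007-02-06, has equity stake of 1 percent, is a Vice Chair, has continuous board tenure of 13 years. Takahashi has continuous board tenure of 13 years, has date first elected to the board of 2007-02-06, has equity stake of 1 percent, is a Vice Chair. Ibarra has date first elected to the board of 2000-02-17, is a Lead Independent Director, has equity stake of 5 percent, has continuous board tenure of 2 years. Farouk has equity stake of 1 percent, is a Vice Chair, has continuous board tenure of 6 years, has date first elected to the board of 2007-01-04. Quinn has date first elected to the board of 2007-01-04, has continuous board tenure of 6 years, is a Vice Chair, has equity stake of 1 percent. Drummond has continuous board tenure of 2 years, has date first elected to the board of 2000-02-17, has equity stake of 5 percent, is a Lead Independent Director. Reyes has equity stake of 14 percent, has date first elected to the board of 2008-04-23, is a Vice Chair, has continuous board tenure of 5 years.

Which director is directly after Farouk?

By board role: Farouk, Quinn, Harlow, Takahashi and Reyes (Vice Chair); then Drummond and Ibarra (Lead Independent Director).
Among Farouk, Quinn, Harlow, Takahashi and Reyes, by date first elected to the board (earlier first): Farouk and Quinn (2007-01-04) before Harlow and Takahashi (2007-02-06) before Reyes (2008-04-23).
Farouk and Quinn both have equity stake 1 percent, so the next rule applies.
Farouk and Quinn both have continuous board tenure 6 years, so the next rule applies.
Among Farouk and Quinn, alphabetically by surname: Farouk before Quinn.
Harlow and Takahashi both have equity stake 1 percent, so the next rule applies.
Harlow and Takahashi both have continuous board tenure 13 years, so the next rule applies.
Among Harlow and Takahashi, alphabetically by surname: Harlow before Takahashi.
Drummond and Ibarra both have date first elected to the board 2000-02-17, so the next rule applies.
Drummond and Ibarra both have equity stake 5 percent, so the next rule applies.
Drummond and Ibarra both have continuous board tenure 2 years, so the next rule applies.
Among Drummond and Ibarra, alphabetically by surname: Drummond before Ibarra.
Order: Farouk, Quinn, Harlow, Takahashi, Reyes, Drummond, Ibarra.

Quinn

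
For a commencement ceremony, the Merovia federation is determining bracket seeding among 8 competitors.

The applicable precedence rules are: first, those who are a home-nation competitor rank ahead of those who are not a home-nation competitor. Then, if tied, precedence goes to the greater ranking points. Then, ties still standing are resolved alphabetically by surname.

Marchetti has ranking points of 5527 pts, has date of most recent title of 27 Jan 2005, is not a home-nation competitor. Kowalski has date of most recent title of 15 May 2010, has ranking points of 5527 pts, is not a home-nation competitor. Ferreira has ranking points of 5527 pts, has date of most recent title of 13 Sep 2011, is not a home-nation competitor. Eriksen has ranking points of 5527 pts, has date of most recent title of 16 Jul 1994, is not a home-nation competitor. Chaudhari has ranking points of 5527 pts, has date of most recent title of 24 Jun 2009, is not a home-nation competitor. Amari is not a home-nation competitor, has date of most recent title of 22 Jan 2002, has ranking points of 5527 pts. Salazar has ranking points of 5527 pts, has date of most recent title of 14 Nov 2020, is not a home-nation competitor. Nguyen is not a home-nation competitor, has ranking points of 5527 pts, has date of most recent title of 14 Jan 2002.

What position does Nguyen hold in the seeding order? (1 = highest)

7

By the first rule: Amari, Chaudhari, Eriksen, Ferreira, Kowalski, Marchetti, Nguyen and Salazar (each not a home-nation competitor).
Amari, Chaudhari, Eriksen, Ferreira, Kowalski, Marchetti, Nguyen and Salazar all have ranking points 5527 pts, so the next rule applies.
Among Amari, Chaudhari, Eriksen, Ferreira, Kowalski, Marchetti, Nguyen and Salazar, alphabetically by surname: Amari before Chaudhari before Eriksen before Ferreira before Kowalski before Marchetti before Nguyen before Salazar.
Order: Amari, Chaudhari, Eriksen, Ferreira, Kowalski, Marchetti, Nguyen, Salazar. So position 7.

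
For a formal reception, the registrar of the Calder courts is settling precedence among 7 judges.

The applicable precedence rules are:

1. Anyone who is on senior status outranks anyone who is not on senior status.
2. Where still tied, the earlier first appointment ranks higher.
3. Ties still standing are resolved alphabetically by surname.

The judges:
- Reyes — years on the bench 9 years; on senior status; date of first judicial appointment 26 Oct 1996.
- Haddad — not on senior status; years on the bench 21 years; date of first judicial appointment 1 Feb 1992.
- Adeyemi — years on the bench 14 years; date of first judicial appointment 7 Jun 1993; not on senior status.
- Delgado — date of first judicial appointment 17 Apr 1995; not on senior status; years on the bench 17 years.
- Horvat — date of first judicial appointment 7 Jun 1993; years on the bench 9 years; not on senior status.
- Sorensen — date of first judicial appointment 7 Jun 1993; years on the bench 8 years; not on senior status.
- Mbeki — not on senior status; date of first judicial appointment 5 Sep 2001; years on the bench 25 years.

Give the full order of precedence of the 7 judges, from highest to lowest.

By the first rule: Reyes (on senior status); then Haddad, Adeyemi, Horvat, Sorensen, Delgado and Mbeki (each not on senior status).
Among Haddad, Adeyemi, Horvat, Sorensen, Delgado and Mbeki, by date of first judicial appointment (earlier first): Haddad (1 Feb 1992) before Adeyemi, Horvat and Sorensen (7 Jun 1993) before Delgado (17 Apr 1995) before Mbeki (5 Sep 2001).
Among Adeyemi, Horvat and Sorensen, alphabetically by surname: Adeyemi before Horvat before Sorensen.
Full order: Reyes, Haddad, Adeyemi, Horvat, Sorensen, Delgado, Mbeki.

Reyes, Haddad, Adeyemi, Horvat, Sorensen, Delgado, Mbeki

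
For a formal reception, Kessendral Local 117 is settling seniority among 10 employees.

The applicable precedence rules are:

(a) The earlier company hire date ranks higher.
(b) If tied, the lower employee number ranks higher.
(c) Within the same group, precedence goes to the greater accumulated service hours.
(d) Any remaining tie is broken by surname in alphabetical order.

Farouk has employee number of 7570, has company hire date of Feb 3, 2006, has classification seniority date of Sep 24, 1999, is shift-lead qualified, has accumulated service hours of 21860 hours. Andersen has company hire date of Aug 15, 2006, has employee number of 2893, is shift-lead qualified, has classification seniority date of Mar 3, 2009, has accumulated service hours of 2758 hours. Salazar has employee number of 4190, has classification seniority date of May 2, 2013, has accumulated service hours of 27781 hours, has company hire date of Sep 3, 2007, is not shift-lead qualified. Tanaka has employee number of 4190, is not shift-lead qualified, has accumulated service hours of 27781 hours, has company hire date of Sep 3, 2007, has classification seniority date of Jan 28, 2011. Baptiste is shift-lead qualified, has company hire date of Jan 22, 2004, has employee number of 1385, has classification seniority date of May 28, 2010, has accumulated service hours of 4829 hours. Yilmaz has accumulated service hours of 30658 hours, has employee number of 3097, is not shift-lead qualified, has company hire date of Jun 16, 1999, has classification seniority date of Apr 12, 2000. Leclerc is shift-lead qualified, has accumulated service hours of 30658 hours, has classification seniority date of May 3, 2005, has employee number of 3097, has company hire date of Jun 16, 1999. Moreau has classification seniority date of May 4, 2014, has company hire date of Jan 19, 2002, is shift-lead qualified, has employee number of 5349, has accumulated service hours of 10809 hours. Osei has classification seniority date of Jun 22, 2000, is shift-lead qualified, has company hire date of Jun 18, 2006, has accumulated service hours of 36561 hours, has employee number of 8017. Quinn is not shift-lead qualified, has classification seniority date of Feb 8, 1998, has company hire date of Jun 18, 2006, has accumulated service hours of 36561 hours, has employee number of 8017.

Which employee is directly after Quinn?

Andersen

By company hire date (earlier first): Leclerc and Yilmaz (both Jun 16, 1999); then Moreau (Jan 19, 2002); then Baptiste (Jan 22, 2004); then Farouk (Feb 3, 2006); then Osei and Quinn (both Jun 18, 2006); then Andersen (Aug 15, 2006); then Salazar and Tanaka (both Sep 3, 2007).
Leclerc and Yilmaz both have employee number 3097, so the next rule applies.
Leclerc and Yilmaz both have accumulated service hours 30658 hours, so the next rule applies.
Among Leclerc and Yilmaz, alphabetically by surname: Leclerc before Yilmaz.
Osei and Quinn both have employee number 8017, so the next rule applies.
Osei and Quinn both have accumulated service hours 36561 hours, so the next rule applies.
Among Osei and Quinn, alphabetically by surname: Osei before Quinn.
Salazar and Tanaka both have employee number 4190, so the next rule applies.
Salazar and Tanaka both have accumulated service hours 27781 hours, so the next rule applies.
Among Salazar and Tanaka, alphabetically by surname: Salazar before Tanaka.
Order: Leclerc, Yilmaz, Moreau, Baptiste, Farouk, Osei, Quinn, Andersen, Salazar, Tanaka.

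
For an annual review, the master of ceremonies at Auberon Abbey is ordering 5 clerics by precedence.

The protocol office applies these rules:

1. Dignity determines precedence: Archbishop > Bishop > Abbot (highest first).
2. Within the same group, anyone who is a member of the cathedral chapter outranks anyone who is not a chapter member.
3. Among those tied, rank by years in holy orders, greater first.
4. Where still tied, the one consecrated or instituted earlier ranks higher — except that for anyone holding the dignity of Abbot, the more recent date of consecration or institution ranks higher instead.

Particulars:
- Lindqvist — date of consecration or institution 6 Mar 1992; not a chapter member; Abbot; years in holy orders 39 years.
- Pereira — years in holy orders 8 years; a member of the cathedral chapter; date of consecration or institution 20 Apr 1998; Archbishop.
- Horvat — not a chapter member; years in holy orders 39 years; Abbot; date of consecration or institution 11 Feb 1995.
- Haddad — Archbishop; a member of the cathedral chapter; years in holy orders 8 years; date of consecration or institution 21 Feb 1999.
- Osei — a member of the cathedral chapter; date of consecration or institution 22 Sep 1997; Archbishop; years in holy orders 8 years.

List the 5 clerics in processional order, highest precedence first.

Osei, Pereira, Haddad, Horvat, Lindqvist

By dignity: Osei, Pereira and Haddad (Archbishop); then Horvat and Lindqvist (Abbot).
Osei, Pereira and Haddad are each a member of the cathedral chapter, so the next rule applies.
Osei, Pereira and Haddad all have years in holy orders 8 years, so the next rule applies.
Among Osei, Pereira and Haddad, by date of consecration or institution (earlier first): Osei (22 Sep 1997) before Pereira (20 Apr 1998) before Haddad (21 Feb 1999).
Horvat and Lindqvist are each not a chapter member, so the next rule applies.
Horvat and Lindqvist both have years in holy orders 39 years, so the next rule applies.
Among Horvat and Lindqvist, by date of consecration or institution (later first) (reversed rule for this group): Horvat (11 Feb 1995) before Lindqvist (6 Mar 1992).
Full order: Osei, Pereira, Haddad, Horvat, Lindqvist.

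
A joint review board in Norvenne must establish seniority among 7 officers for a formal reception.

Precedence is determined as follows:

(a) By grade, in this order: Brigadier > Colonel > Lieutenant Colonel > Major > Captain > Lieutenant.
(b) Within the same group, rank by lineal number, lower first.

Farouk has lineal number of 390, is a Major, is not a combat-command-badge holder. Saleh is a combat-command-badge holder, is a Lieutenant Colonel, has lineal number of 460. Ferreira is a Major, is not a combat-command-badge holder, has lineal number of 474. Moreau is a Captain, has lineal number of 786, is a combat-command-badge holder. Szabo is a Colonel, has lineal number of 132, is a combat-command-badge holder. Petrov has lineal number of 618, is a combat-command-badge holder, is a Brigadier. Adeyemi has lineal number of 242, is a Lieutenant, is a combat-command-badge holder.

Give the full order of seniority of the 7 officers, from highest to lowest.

By grade: Petrov (Brigadier); then Szabo (Colonel); then Saleh (Lieutenant Colonel); then Farouk and Ferreira (Major); then Moreau (Captain); then Adeyemi (Lieutenant).
Among Farouk and Ferreira, by lineal number (lower first): Farouk (390) before Ferreira (474).
Full order: Petrov, Szabo, Saleh, Farouk, Ferreira, Moreau, Adeyemi.

Petrov, Szabo, Saleh, Farouk, Ferreira, Moreau, Adeyemi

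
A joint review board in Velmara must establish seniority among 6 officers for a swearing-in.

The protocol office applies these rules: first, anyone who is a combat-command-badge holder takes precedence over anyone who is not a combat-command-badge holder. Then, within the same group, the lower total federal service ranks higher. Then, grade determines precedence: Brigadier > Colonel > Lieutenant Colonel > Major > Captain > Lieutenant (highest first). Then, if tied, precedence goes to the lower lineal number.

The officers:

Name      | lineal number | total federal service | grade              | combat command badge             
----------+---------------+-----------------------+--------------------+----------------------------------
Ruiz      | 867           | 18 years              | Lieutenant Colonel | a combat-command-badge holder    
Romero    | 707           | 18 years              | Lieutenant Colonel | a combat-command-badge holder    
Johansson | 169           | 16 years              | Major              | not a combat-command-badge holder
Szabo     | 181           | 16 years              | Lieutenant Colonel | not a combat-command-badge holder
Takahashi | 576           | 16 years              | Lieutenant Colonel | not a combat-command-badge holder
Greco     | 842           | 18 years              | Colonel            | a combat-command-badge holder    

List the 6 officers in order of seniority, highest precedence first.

By the first rule: Greco, Romero and Ruiz (each a combat-command-badge holder); then Szabo, Takahashi and Johansson (each not a combat-command-badge holder).
Greco, Romero and Ruiz all have total federal service 18 years, so the next rule applies.
Among Greco, Romero and Ruiz, by grade: Greco (Colonel) before Romero and Ruiz (Lieutenant Colonel).
Among Romero and Ruiz, by lineal number (lower first): Romero (707) before Ruiz (867).
Szabo, Takahashi and Johansson all have total federal service 16 years, so the next rule applies.
Among Szabo, Takahashi and Johansson, by grade: Szabo and Takahashi (Lieutenant Colonel) before Johansson (Major).
Among Szabo and Takahashi, by lineal number (lower first): Szabo (181) before Takahashi (576).
Full order: Greco, Romero, Ruiz, Szabo, Takahashi, Johansson.

Greco, Romero, Ruiz, Szabo, Takahashi, Johansson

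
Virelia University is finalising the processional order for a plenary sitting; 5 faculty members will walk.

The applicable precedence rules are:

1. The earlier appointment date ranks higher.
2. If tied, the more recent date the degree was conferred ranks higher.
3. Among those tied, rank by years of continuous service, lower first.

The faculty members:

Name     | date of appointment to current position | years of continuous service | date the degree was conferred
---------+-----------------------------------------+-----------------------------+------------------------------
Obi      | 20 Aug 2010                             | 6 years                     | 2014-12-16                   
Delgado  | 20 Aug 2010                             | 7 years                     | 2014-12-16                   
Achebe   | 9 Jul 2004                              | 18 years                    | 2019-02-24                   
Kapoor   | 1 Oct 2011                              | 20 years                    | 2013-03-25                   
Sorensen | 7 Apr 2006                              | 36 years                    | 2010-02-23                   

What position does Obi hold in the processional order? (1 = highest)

3

By date of appointment to current position (earlier first): Achebe (9 Jul 2004); then Sorensen (7 Apr 2006); then Obi and Delgado (both 20 Aug 2010); then Kapoor (1 Oct 2011).
Obi and Delgado both have date the degree was conferred 2014-12-16, so the next rule applies.
Among Obi and Delgado, by years of continuous service (lower first): Obi (6 years) before Delgado (7 years).
Order: Achebe, Sorensen, Obi, Delgado, Kapoor. So position 3.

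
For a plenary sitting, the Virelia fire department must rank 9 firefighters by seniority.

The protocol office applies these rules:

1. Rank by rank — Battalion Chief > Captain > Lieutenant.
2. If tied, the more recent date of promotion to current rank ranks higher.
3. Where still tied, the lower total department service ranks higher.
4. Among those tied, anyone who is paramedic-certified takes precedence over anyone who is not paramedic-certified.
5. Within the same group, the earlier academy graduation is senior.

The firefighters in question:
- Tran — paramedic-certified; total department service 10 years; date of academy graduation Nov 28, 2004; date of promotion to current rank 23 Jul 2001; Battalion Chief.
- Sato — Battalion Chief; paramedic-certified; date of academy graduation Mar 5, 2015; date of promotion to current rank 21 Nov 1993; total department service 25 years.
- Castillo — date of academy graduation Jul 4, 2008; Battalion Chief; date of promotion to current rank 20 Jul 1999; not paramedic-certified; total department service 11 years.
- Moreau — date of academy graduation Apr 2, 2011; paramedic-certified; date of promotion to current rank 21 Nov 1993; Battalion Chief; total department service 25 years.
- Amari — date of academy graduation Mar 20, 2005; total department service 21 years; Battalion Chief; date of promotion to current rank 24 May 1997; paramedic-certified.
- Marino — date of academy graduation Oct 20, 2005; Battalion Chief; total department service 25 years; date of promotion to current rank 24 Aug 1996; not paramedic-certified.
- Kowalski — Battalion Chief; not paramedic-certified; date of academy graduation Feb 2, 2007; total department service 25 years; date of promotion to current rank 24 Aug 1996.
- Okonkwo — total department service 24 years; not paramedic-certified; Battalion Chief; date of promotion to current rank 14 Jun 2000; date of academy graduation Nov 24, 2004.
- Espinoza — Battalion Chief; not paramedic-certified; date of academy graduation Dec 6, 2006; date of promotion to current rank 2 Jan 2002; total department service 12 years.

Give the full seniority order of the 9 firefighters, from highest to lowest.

Espinoza, Tran, Okonkwo, Castillo, Amari, Marino, Kowalski, Moreau, Sato

By rank: Espinoza, Tran, Okonkwo, Castillo, Amari, Marino, Kowalski, Moreau and Sato (Battalion Chief).
Among Espinoza, Tran, Okonkwo, Castillo, Amari, Marino, Kowalski, Moreau and Sato, by date of promotion to current rank (later first): Espinoza (2 Jan 2002) before Tran (23 Jul 2001) before Okonkwo (14 Jun 2000) before Castillo (20 Jul 1999) before Amari (24 May 1997) before Marino and Kowalski (24 Aug 1996) before Moreau and Sato (21 Nov 1993).
Marino and Kowalski both have total department service 25 years, so the next rule applies.
Marino and Kowalski are each not paramedic-certified, so the next rule applies.
Among Marino and Kowalski, by date of academy graduation (earlier first): Marino (Oct 20, 2005) before Kowalski (Feb 2, 2007).
Moreau and Sato both have total department service 25 years, so the next rule applies.
Moreau and Sato are each paramedic-certified, so the next rule applies.
Among Moreau and Sato, by date of academy graduation (earlier first): Moreau (Apr 2, 2011) before Sato (Mar 5, 2015).
Full order: Espinoza, Tran, Okonkwo, Castillo, Amari, Marino, Kowalski, Moreau, Sato.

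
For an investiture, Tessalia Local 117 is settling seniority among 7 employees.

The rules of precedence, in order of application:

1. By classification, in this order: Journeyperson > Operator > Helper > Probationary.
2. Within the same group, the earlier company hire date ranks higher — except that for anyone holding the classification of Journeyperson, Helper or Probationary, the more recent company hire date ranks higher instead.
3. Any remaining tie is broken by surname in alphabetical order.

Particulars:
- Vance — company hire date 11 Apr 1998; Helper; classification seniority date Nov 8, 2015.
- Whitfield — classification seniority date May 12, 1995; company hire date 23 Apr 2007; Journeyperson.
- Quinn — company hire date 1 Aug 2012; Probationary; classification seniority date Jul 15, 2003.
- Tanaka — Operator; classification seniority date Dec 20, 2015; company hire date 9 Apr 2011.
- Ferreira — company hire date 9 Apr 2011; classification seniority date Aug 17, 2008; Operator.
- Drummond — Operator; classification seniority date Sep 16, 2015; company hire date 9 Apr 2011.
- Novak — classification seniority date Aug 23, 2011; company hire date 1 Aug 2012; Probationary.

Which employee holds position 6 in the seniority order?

Novak

By classification: Whitfield (Journeyperson); then Drummond, Ferreira and Tanaka (Operator); then Vance (Helper); then Novak and Quinn (Probationary).
Drummond, Ferreira and Tanaka all have company hire date 9 Apr 2011, so the next rule applies.
Among Drummond, Ferreira and Tanaka, alphabetically by surname: Drummond before Ferreira before Tanaka.
Novak and Quinn both have company hire date 1 Aug 2012, so the next rule applies.
Among Novak and Quinn, alphabetically by surname: Novak before Quinn.
Order: Whitfield, Drummond, Ferreira, Tanaka, Vance, Novak, Quinn.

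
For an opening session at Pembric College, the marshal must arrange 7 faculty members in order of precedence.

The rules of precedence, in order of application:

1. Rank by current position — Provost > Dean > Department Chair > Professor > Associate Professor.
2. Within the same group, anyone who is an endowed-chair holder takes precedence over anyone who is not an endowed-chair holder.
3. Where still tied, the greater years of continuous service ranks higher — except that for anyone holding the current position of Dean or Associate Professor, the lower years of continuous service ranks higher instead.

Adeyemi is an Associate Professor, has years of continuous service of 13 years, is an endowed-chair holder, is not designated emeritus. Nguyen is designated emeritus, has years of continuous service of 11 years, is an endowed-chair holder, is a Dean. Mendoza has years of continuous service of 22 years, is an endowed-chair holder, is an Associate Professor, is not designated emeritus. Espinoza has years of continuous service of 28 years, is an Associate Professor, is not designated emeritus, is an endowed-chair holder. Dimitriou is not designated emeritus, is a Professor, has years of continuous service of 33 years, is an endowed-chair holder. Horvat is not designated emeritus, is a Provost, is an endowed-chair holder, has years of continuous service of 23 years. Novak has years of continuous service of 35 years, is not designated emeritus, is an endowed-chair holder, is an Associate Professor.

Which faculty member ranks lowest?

Novak

By current position: Horvat (Provost); then Nguyen (Dean); then Dimitriou (Professor); then Adeyemi, Mendoza, Espinoza and Novak (Associate Professor).
Adeyemi, Mendoza, Espinoza and Novak are each an endowed-chair holder, so the next rule applies.
Among Adeyemi, Mendoza, Espinoza and Novak, by years of continuous service (lower first) (reversed rule for this group): Adeyemi (13 years) before Mendoza (22 years) before Espinoza (28 years) before Novak (35 years).
Order: Horvat, Nguyen, Dimitriou, Adeyemi, Mendoza, Espinoza, Novak.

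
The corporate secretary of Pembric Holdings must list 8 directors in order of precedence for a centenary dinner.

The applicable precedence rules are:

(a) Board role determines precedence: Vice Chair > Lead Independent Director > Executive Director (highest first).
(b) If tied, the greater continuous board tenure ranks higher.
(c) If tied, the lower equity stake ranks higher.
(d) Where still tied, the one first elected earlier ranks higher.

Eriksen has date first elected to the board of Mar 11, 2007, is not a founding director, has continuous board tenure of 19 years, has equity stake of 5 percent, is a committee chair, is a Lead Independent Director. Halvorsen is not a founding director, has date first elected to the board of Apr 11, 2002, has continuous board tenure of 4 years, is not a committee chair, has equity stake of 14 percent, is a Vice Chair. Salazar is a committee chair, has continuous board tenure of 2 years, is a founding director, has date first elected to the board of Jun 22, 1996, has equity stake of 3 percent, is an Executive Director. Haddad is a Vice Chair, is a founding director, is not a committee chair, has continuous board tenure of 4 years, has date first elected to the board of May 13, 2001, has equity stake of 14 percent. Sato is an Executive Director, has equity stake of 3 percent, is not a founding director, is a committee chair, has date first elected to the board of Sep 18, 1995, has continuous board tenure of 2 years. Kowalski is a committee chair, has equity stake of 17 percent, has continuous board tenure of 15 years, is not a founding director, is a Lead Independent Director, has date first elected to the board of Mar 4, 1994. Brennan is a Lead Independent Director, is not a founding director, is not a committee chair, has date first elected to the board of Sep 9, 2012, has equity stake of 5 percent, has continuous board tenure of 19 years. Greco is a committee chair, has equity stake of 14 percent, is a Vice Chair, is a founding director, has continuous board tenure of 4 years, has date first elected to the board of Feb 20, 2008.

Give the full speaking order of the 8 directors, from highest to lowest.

By board role: Haddad, Halvorsen and Greco (Vice Chair); then Eriksen, Brennan and Kowalski (Lead Independent Director); then Sato and Salazar (Executive Director).
Haddad, Halvorsen and Greco all have continuous board tenure 4 years, so the next rule applies.
Haddad, Halvorsen and Greco all have equity stake 14 percent, so the next rule applies.
Among Haddad, Halvorsen and Greco, by date first elected to the board (earlier first): Haddad (May 13, 2001) before Halvorsen (Apr 11, 2002) before Greco (Feb 20, 2008).
Among Eriksen, Brennan and Kowalski, by continuous board tenure (higher first): Eriksen and Brennan (19 years) before Kowalski (15 years).
Eriksen and Brennan both have equity stake 5 percent, so the next rule applies.
Among Eriksen and Brennan, by date first elected to the board (earlier first): Eriksen (Mar 11, 2007) before Brennan (Sep 9, 2012).
Sato and Salazar both have continuous board tenure 2 years, so the next rule applies.
Sato and Salazar both have equity stake 3 percent, so the next rule applies.
Among Sato and Salazar, by date first elected to the board (earlier first): Sato (Sep 18, 1995) before Salazar (Jun 22, 1996).
Full order: Haddad, Halvorsen, Greco, Eriksen, Brennan, Kowalski, Sato, Salazar.

Haddad, Halvorsen, Greco, Eriksen, Brennan, Kowalski, Sato, Salazar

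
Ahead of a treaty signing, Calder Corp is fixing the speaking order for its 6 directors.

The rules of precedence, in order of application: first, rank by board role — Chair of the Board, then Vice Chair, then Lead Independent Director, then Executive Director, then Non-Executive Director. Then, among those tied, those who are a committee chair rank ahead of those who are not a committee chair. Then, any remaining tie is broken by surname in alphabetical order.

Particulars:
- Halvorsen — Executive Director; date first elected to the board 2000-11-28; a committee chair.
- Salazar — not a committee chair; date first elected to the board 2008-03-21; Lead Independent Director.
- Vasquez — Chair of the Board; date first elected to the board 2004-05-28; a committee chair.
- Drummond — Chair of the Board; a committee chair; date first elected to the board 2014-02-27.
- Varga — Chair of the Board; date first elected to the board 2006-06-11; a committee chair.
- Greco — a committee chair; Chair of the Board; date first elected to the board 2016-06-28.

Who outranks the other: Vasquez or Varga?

Varga

By board role: Drummond, Greco, Varga and Vasquez (Chair of the Board); then Salazar (Lead Independent Director); then Halvorsen (Executive Director).
Drummond, Greco, Varga and Vasquez are each a committee chair, so the next rule applies.
Among Drummond, Greco, Varga and Vasquez, alphabetically by surname: Drummond before Greco before Varga before Vasquez.
So Varga takes precedence.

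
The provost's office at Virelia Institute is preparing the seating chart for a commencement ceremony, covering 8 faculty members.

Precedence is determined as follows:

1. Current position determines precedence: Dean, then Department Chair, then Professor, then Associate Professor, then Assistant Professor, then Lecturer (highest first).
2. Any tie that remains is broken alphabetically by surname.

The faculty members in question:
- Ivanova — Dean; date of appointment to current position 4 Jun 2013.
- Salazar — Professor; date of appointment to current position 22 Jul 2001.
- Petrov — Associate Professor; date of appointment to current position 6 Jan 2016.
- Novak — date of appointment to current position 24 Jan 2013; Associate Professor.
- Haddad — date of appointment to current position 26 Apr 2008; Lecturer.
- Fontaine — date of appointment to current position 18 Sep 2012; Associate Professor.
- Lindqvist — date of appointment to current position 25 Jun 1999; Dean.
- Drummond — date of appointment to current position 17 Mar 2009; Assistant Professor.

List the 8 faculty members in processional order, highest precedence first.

By current position: Ivanova and Lindqvist (Dean); then Salazar (Professor); then Fontaine, Novak and Petrov (Associate Professor); then Drummond (Assistant Professor); then Haddad (Lecturer).
Among Ivanova and Lindqvist, alphabetically by surname: Ivanova before Lindqvist.
Among Fontaine, Novak and Petrov, alphabetically by surname: Fontaine before Novak before Petrov.
Full order: Ivanova, Lindqvist, Salazar, Fontaine, Novak, Petrov, Drummond, Haddad.

Ivanova, Lindqvist, Salazar, Fontaine, Novak, Petrov, Drummond, Haddad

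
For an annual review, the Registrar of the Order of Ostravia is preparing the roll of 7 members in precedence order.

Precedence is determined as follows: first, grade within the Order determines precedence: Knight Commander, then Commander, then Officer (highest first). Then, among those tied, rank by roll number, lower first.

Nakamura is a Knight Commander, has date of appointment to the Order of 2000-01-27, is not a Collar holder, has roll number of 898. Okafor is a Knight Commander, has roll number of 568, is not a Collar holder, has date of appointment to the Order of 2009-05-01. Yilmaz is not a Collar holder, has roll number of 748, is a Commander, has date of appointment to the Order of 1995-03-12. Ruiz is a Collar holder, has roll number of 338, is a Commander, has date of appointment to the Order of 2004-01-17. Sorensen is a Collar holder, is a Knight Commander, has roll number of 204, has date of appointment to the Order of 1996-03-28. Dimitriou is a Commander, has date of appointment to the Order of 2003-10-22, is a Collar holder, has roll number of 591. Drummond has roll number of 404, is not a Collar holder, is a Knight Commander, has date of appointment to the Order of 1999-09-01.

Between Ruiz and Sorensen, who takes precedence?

By grade within the Order: Sorensen, Drummond, Okafor and Nakamura (Knight Commander); then Ruiz, Dimitriou and Yilmaz (Commander).
Among Sorensen, Drummond, Okafor and Nakamura, by roll number (lower first): Sorensen (204) before Drummond (404) before Okafor (568) before Nakamura (898).
Among Ruiz, Dimitriou and Yilmaz, by roll number (lower first): Ruiz (338) before Dimitriou (591) before Yilmaz (748).
So Sorensen takes precedence.

Sorensen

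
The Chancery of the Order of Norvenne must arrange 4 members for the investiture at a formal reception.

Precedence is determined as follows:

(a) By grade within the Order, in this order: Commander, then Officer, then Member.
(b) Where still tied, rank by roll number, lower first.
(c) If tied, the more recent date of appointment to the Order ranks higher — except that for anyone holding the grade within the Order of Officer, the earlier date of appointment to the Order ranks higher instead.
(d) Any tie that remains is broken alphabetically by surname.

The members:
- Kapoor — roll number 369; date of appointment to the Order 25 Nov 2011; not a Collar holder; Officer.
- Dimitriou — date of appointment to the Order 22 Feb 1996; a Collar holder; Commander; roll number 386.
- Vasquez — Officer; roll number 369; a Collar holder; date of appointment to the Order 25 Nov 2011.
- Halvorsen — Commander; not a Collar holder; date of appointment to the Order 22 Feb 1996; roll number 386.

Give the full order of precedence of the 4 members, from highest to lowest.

By grade within the Order: Dimitriou and Halvorsen (Commander); then Kapoor and Vasquez (Officer).
Dimitriou and Halvorsen both have roll number 386, so the next rule applies.
Dimitriou and Halvorsen both have date of appointment to the Order 22 Feb 1996, so the next rule applies.
Among Dimitriou and Halvorsen, alphabetically by surname: Dimitriou before Halvorsen.
Kapoor and Vasquez both have roll number 369, so the next rule applies.
Kapoor and Vasquez both have date of appointment to the Order 25 Nov 2011, so the next rule applies.
Among Kapoor and Vasquez, alphabetically by surname: Kapoor before Vasquez.
Full order: Dimitriou, Halvorsen, Kapoor, Vasquez.

Dimitriou, Halvorsen, Kapoor, Vasquez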